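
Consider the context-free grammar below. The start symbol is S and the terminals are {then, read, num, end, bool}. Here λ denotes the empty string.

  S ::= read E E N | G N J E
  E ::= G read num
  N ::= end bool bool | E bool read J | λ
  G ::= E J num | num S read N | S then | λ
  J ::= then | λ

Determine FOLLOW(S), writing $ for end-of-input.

FIRST(J) = {λ, then}
FIRST(S) = {end, num, read, then}  (via G N J E)
FIRST(E) = {end, num, read, then}  (via G read num)
FIRST(N) = {λ, end, num, read, then}  (via E bool read J)
FIRST(G) = {λ, end, num, read, then}  (via E J num, S then)
FOLLOW(S) includes $ since S is the start symbol.
FOLLOW(S): in G::=num S read N, S is followed by read N with FIRST {read}; in G::=S then, S is followed by then with FIRST {then}. Thus FOLLOW(S) = {$, read, then}.
FOLLOW(E): in S::=read E E N (occurrence 1), E is followed by E N with FIRST {end, num, read, then}; in S::=read E E N (occurrence 2), E is followed by N with FIRST {λ, end, num, read, then}; in S::=read E E N (occurrence 2), the suffix after E is nullable, so FOLLOW(E) ⊇ FOLLOW(S) = {$, read, then}; in S::=G N J E, the suffix after E is empty, so FOLLOW(E) ⊇ FOLLOW(S) = {$, read, then}; in N::=E bool read J, E is followed by bool read J with FIRST {bool}; in G::=E J num, E is followed by J num with FIRST {num, then}. Thus FOLLOW(E) = {$, bool, end, num, read, then}.
FOLLOW(G): in S::=G N J E, G is followed by N J E with FIRST {end, num, read, then}; in E::=G read num, G is followed by read num with FIRST {read}. Thus FOLLOW(G) = {end, num, read, then}.
FOLLOW(N): in S::=read E E N, the suffix after N is empty, so FOLLOW(N) ⊇ FOLLOW(S) = {$, read, then}; in S::=G N J E, N is followed by J E with FIRST {end, num, read, then}; in G::=num S read N, the suffix after N is empty, so FOLLOW(N) ⊇ FOLLOW(G) = {end, num, read, then}. Thus FOLLOW(N) = {$, end, num, read, then}.
FOLLOW(J): in S::=G N J E, J is followed by E with FIRST {end, num, read, then}; in N::=E bool read J, the suffix after J is empty, so FOLLOW(J) ⊇ FOLLOW(N) = {$, end, num, read, then}; in G::=E J num, J is followed by num with FIRST {num}. Thus FOLLOW(J) = {$, end, num, read, then}.

{$, read, then}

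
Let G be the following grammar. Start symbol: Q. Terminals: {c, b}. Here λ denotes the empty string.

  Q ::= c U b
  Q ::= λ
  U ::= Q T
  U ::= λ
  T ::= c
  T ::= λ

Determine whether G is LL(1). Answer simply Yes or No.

FIRST(Q) = {λ, c}
FIRST(U) = {λ, c}
FIRST(T) = {λ, c}
FOLLOW(Q) = {$, b, c}
FOLLOW(U) = {b}
FOLLOW(T) = {b}
Cell M[Q, c] receives both Q ::= c U b and Q ::= λ — the grammar is not LL(1).

No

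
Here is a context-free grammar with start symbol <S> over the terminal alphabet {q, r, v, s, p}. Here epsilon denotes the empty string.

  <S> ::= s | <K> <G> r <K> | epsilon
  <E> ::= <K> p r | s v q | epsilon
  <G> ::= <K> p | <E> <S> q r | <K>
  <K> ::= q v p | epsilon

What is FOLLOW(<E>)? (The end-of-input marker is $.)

{p, q, r, s}

FIRST(<K>): from <K>::=q v p we get {q}; from <K>::=epsilon we get {epsilon}. So FIRST(<K>) = {epsilon, q}.
FIRST(<E>): from <E>::=<K> p r we get {p, q}; from <E>::=s v q we get {s}; from <E>::=epsilon we get {epsilon}. So FIRST(<E>) = {epsilon, p, q, s}.
FIRST(<S>): from <S>::=s we get {s}; from <S>::=<K> <G> r <K> we get {p, q, r, s}; from <S>::=epsilon we get {epsilon}. So FIRST(<S>) = {epsilon, p, q, r, s}.
FIRST(<G>): from <G>::=<K> p we get {p, q}; from <G>::=<E> <S> q r we get {p, q, r, s}; from <G>::=<K> we get {epsilon, q}. So FIRST(<G>) = {epsilon, p, q, r, s}.
FOLLOW(<S>) includes $ since <S> is the start symbol.
FOLLOW(<S>): in <G>::=<E> <S> q r, <S> is followed by q r with FIRST {q}. Thus FOLLOW(<S>) = {$, q}.
FOLLOW(<E>): in <G>::=<E> <S> q r, <E> is followed by <S> q r with FIRST {p, q, r, s}. Thus FOLLOW(<E>) = {p, q, r, s}.
FOLLOW(<G>): in <S>::=<K> <G> r <K>, <G> is followed by r <K> with FIRST {r}. Thus FOLLOW(<G>) = {r}.
FOLLOW(<K>): in <S>::=<K> <G> r <K> (occurrence 1), <K> is followed by <G> r <K> with FIRST {p, q, r, s}; in <S>::=<K> <G> r <K> (occurrence 2), the suffix after <K> is empty, so FOLLOW(<K>) ⊇ FOLLOW(<S>) = {$, q}; in <E>::=<K> p r, <K> is followed by p r with FIRST {p}; in <G>::=<K> p, <K> is followed by p with FIRST {p}; in <G>::=<K>, the suffix after <K> is empty, so FOLLOW(<K>) ⊇ FOLLOW(<G>) = {r}. Thus FOLLOW(<K>) = {$, p, q, r, s}.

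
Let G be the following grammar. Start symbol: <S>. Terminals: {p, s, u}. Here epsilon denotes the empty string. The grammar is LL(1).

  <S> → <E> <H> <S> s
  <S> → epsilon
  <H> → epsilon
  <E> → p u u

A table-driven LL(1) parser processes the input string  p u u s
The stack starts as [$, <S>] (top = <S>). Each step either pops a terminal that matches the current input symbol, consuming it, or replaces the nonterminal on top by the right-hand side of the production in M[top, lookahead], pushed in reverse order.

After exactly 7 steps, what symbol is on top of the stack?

s

     Stack              Input      Action
  1  $ <S>              p u u s $  expand <S> → <E> <H> <S> s
  2  $ s <S> <H> <E>    p u u s $  expand <E> → p u u
  3  $ s <S> <H> u u p  p u u s $  match p
  4  $ s <S> <H> u u    u u s $    match u
  5  $ s <S> <H> u      u s $      match u
  6  $ s <S> <H>        s $        expand <H> → epsilon
  7  $ s <S>            s $        expand <S> → epsilon
Stack after step 7: $ s (top = s).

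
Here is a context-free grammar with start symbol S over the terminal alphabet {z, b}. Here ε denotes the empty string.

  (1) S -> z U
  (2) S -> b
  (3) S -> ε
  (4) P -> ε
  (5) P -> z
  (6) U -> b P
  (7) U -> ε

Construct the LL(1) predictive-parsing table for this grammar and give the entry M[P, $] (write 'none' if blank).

FIRST(S) = {ε, b, z}
FIRST(P) = {ε, z}
FIRST(U) = {ε, b}
FOLLOW(S) includes $ since S is the start symbol.
FOLLOW(U): in S->z U, the suffix after U is empty, so FOLLOW(U) ⊇ FOLLOW(S) = {$}. Thus FOLLOW(U) = {$}.
FOLLOW(P): in U->b P, the suffix after P is empty, so FOLLOW(P) ⊇ FOLLOW(U) = {$}. Thus FOLLOW(P) = {$}.
For P -> ε: FIRST(ε) = {ε}, so it goes in M[P, t] for t ∈ {}; since ε ∈ FIRST, also for every t ∈ FOLLOW(P) = {$}.
For P -> z: FIRST(z) = {z}, so it goes in M[P, t] for t ∈ {z}.

P -> ε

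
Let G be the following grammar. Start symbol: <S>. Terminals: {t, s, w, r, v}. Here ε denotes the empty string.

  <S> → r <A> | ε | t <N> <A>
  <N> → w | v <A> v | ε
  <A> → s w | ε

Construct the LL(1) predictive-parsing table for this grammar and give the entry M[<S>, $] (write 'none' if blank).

FIRST(<S>) = {ε, r, t}
FIRST(<N>) = {ε, v, w}
FIRST(<A>) = {ε, s}
FOLLOW(<S>) includes $ since <S> is the start symbol.
FOLLOW(<S>): <S> appears on no right-hand side. Thus FOLLOW(<S>) = {$}.
For <S> → r <A>: FIRST(r <A>) = {r}, so it goes in M[<S>, t] for t ∈ {r}.
For <S> → ε: FIRST(ε) = {ε}, so it goes in M[<S>, t] for t ∈ {}; since ε ∈ FIRST, also for every t ∈ FOLLOW(<S>) = {$}.
For <S> → t <N> <A>: FIRST(t <N> <A>) = {t}, so it goes in M[<S>, t] for t ∈ {t}.

<S> → ε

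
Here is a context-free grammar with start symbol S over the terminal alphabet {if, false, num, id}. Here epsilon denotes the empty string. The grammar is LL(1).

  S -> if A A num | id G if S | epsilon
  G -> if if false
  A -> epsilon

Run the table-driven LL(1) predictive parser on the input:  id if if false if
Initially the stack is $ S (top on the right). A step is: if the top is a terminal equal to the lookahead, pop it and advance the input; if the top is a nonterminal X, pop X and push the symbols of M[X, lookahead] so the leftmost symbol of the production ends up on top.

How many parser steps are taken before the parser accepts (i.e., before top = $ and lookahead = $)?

8

step 1: stack=$ S  input=id if if false if $  — expand S -> id G if S
step 2: stack=$ S if G id  input=id if if false if $  — match id
step 3: stack=$ S if G  input=if if false if $  — expand G -> if if false
step 4: stack=$ S if false if if  input=if if false if $  — match if
step 5: stack=$ S if false if  input=if false if $  — match if
step 6: stack=$ S if false  input=false if $  — match false
step 7: stack=$ S if  input=if $  — match if
step 8: stack=$ S  input=$  — expand S -> epsilon
Accept reached after 8 steps.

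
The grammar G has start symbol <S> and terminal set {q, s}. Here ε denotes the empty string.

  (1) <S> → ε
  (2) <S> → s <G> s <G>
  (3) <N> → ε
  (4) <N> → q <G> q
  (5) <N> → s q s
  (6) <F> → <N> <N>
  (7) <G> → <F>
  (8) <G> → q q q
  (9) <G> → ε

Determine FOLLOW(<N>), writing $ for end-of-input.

{$, q, s}

FIRST(<S>): from <S>→ε we get {ε}; from <S>→s <G> s <G> we get {s}. So FIRST(<S>) = {ε, s}.
FIRST(<N>): from <N>→ε we get {ε}; from <N>→q <G> q we get {q}; from <N>→s q s we get {s}. So FIRST(<N>) = {ε, q, s}.
FIRST(<F>): from <F>→<N> <N> we get {ε, q, s}. So FIRST(<F>) = {ε, q, s}.
FIRST(<G>): from <G>→<F> we get {ε, q, s}; from <G>→q q q we get {q}; from <G>→ε we get {ε}. So FIRST(<G>) = {ε, q, s}.
FOLLOW(<S>) includes $ since <S> is the start symbol.
FOLLOW(<S>): <S> appears on no right-hand side. Thus FOLLOW(<S>) = {$}.
FOLLOW(<G>): in <S>→s <G> s <G> (occurrence 1), <G> is followed by s <G> with FIRST {s}; in <S>→s <G> s <G> (occurrence 2), the suffix after <G> is empty, so FOLLOW(<G>) ⊇ FOLLOW(<S>) = {$}; in <N>→q <G> q, <G> is followed by q with FIRST {q}. Thus FOLLOW(<G>) = {$, q, s}.
FOLLOW(<F>): in <G>→<F>, the suffix after <F> is empty, so FOLLOW(<F>) ⊇ FOLLOW(<G>) = {$, q, s}. Thus FOLLOW(<F>) = {$, q, s}.
FOLLOW(<N>): in <F>→<N> <N> (occurrence 1), <N> is followed by <N> with FIRST {ε, q, s}; in <F>→<N> <N> (occurrence 1), the suffix after <N> is nullable, so FOLLOW(<N>) ⊇ FOLLOW(<F>) = {$, q, s}; in <F>→<N> <N> (occurrence 2), the suffix after <N> is empty, so FOLLOW(<N>) ⊇ FOLLOW(<F>) = {$, q, s}. Thus FOLLOW(<N>) = {$, q, s}.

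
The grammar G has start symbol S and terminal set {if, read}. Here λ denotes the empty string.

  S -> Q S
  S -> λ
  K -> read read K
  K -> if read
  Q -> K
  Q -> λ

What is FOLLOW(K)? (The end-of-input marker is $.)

FIRST(K): from K->read read K we get {read}; from K->if read we get {if}. So FIRST(K) = {if, read}.
FIRST(Q): from Q->K we get {if, read}; from Q->λ we get {λ}. So FIRST(Q) = {λ, if, read}.
FIRST(S): from S->Q S we get {λ, if, read}; from S->λ we get {λ}. So FIRST(S) = {λ, if, read}.
FOLLOW(S) includes $ since S is the start symbol.
FOLLOW(S): in S->Q S, the suffix after S is empty (adds nothing new). Thus FOLLOW(S) = {$}.
FOLLOW(Q): in S->Q S, Q is followed by S with FIRST {λ, if, read}; in S->Q S, the suffix after Q is nullable, so FOLLOW(Q) ⊇ FOLLOW(S) = {$}. Thus FOLLOW(Q) = {$, if, read}.
FOLLOW(K): in K->read read K, the suffix after K is empty (adds nothing new); in Q->K, the suffix after K is empty, so FOLLOW(K) ⊇ FOLLOW(Q) = {$, if, read}. Thus FOLLOW(K) = {$, if, read}.

{$, if, read}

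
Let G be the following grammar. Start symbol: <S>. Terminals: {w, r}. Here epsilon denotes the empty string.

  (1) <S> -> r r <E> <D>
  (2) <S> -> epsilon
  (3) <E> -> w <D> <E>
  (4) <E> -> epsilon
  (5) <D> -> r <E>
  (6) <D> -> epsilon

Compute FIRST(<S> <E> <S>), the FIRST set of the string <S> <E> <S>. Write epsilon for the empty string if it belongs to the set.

{epsilon, r, w}

FIRST(<S>): from <S>->r r <E> <D> we get {r}; from <S>->epsilon we get {epsilon}. So FIRST(<S>) = {epsilon, r}.
FIRST(<E>): from <E>->w <D> <E> we get {w}; from <E>->epsilon we get {epsilon}. So FIRST(<E>) = {epsilon, w}.
FIRST(<D>): from <D>->r <E> we get {r}; from <D>->epsilon we get {epsilon}. So FIRST(<D>) = {epsilon, r}.
FIRST(<S> <E> <S>): take FIRST of each symbol in turn, carrying on past any symbol whose FIRST contains epsilon; result {epsilon, r, w}.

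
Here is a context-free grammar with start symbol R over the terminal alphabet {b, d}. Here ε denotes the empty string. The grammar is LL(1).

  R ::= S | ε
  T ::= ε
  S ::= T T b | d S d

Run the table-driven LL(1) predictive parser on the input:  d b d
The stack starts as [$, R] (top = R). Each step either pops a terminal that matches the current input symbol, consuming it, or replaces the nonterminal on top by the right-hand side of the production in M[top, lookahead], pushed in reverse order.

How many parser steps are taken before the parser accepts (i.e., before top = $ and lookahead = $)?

     Stack      Input    Action
  1  $ R        d b d $  expand R ::= S
  2  $ S        d b d $  expand S ::= d S d
  3  $ d S d    d b d $  match d
  4  $ d S      b d $    expand S ::= T T b
  5  $ d b T T  b d $    expand T ::= ε
  6  $ d b T    b d $    expand T ::= ε
  7  $ d b      b d $    match b
  8  $ d        d $      match d
Accept reached after 8 steps.

8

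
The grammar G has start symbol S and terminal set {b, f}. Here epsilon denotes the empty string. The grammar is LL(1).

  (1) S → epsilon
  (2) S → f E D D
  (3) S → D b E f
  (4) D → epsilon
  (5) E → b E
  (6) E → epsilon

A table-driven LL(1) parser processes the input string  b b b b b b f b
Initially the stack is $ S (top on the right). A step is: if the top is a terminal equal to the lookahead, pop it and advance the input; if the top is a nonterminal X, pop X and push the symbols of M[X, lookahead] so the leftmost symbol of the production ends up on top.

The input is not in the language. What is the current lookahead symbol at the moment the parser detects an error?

b

      Stack      Input              Action
   1  $ S        b b b b b b f b $  expand S → D b E f
   2  $ f E b D  b b b b b b f b $  expand D → epsilon
   3  $ f E b    b b b b b b f b $  match b
   4  $ f E      b b b b b f b $    expand E → b E
   5  $ f E b    b b b b b f b $    match b
   6  $ f E      b b b b f b $      expand E → b E
   7  $ f E b    b b b b f b $      match b
   8  $ f E      b b b f b $        expand E → b E
   9  $ f E b    b b b f b $        match b
  10  $ f E      b b f b $          expand E → b E
  11  $ f E b    b b f b $          match b
  12  $ f E      b f b $            expand E → b E
  13  $ f E b    b f b $            match b
  14  $ f E      f b $              expand E → epsilon
  15  $ f        f b $              match f
  16  $          b $                error: stack empty but input remains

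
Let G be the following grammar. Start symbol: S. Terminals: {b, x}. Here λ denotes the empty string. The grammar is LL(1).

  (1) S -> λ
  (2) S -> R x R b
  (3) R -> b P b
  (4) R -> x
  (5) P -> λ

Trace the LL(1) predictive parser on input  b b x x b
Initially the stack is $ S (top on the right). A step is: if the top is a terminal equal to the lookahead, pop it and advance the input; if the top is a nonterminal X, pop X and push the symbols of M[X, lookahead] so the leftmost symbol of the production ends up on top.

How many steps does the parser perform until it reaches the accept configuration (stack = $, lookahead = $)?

9

step 1: stack=$ S  input=b b x x b $  — expand S -> R x R b
step 2: stack=$ b R x R  input=b b x x b $  — expand R -> b P b
step 3: stack=$ b R x b P b  input=b b x x b $  — match b
step 4: stack=$ b R x b P  input=b x x b $  — expand P -> λ
step 5: stack=$ b R x b  input=b x x b $  — match b
step 6: stack=$ b R x  input=x x b $  — match x
step 7: stack=$ b R  input=x b $  — expand R -> x
step 8: stack=$ b x  input=x b $  — match x
step 9: stack=$ b  input=b $  — match b
Accept reached after 9 steps.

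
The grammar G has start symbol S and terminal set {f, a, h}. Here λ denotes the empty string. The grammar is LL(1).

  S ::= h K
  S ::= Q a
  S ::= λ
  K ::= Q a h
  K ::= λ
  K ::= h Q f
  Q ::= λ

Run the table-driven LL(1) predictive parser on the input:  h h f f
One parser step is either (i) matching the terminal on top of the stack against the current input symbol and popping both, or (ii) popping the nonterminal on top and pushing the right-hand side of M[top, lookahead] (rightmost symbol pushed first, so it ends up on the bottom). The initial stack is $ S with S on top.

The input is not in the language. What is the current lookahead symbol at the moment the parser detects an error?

f

     Stack    Input      Action
  1  $ S      h h f f $  expand S ::= h K
  2  $ K h    h h f f $  match h
  3  $ K      h f f $    expand K ::= h Q f
  4  $ f Q h  h f f $    match h
  5  $ f Q    f f $      expand Q ::= λ
  6  $ f      f f $      match f
  7  $        f $        error: stack empty but input remains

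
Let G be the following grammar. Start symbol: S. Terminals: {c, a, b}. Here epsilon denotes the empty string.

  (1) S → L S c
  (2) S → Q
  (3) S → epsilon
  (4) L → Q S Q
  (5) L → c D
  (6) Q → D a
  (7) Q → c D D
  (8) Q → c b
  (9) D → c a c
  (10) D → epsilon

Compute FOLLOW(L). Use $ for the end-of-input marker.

{a, c}

FIRST(D) = {epsilon, c}
FIRST(Q) = {a, c}  (via D a)
FIRST(L) = {a, c}  (via Q S Q)
FIRST(S) = {epsilon, a, c}  (via L S c, Q)
FOLLOW(S) includes $ since S is the start symbol.
FOLLOW(S): in S→L S c, S is followed by c with FIRST {c}; in L→Q S Q, S is followed by Q with FIRST {a, c}. Thus FOLLOW(S) = {$, a, c}.
FOLLOW(L): in S→L S c, L is followed by S c with FIRST {a, c}. Thus FOLLOW(L) = {a, c}.
FOLLOW(Q): in S→Q, the suffix after Q is empty, so FOLLOW(Q) ⊇ FOLLOW(S) = {$, a, c}; in L→Q S Q (occurrence 1), Q is followed by S Q with FIRST {a, c}; in L→Q S Q (occurrence 2), the suffix after Q is empty, so FOLLOW(Q) ⊇ FOLLOW(L) = {a, c}. Thus FOLLOW(Q) = {$, a, c}.
FOLLOW(D): in L→c D, the suffix after D is empty, so FOLLOW(D) ⊇ FOLLOW(L) = {a, c}; in Q→D a, D is followed by a with FIRST {a}; in Q→c D D (occurrence 1), D is followed by D with FIRST {epsilon, c}; in Q→c D D (occurrence 1), the suffix after D is nullable, so FOLLOW(D) ⊇ FOLLOW(Q) = {$, a, c}; in Q→c D D (occurrence 2), the suffix after D is empty, so FOLLOW(D) ⊇ FOLLOW(Q) = {$, a, c}. Thus FOLLOW(D) = {$, a, c}.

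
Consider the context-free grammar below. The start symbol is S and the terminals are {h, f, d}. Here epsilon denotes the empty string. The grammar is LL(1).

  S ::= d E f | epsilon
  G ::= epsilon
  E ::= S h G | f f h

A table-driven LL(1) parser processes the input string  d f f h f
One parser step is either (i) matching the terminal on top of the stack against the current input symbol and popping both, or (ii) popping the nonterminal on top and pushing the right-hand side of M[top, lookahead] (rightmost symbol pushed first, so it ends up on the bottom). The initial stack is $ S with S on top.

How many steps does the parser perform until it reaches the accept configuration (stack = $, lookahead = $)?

7

step 1: stack=$ S  input=d f f h f $  — expand S ::= d E f
step 2: stack=$ f E d  input=d f f h f $  — match d
step 3: stack=$ f E  input=f f h f $  — expand E ::= f f h
step 4: stack=$ f h f f  input=f f h f $  — match f
step 5: stack=$ f h f  input=f h f $  — match f
step 6: stack=$ f h  input=h f $  — match h
step 7: stack=$ f  input=f $  — match f
Accept reached after 7 steps.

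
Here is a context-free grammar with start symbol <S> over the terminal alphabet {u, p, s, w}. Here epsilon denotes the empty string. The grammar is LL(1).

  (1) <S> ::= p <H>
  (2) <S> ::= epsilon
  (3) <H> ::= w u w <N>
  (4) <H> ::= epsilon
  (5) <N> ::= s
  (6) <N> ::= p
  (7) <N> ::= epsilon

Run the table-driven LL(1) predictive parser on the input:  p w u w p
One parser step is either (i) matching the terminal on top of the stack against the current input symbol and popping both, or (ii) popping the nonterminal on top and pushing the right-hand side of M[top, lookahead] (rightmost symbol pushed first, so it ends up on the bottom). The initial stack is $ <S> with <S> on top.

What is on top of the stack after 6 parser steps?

<N>

step 1: stack=$ <S>  input=p w u w p $  — expand <S> ::= p <H>
step 2: stack=$ <H> p  input=p w u w p $  — match p
step 3: stack=$ <H>  input=w u w p $  — expand <H> ::= w u w <N>
step 4: stack=$ <N> w u w  input=w u w p $  — match w
step 5: stack=$ <N> w u  input=u w p $  — match u
step 6: stack=$ <N> w  input=w p $  — match w
Stack after step 6: $ <N> (top = <N>).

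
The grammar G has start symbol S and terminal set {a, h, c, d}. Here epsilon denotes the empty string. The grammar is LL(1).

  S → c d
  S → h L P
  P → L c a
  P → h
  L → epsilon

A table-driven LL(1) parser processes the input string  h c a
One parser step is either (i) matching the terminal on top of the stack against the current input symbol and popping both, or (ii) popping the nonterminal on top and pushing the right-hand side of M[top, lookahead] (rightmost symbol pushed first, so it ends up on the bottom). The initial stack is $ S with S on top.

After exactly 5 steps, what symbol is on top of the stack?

step 1: stack=$ S  input=h c a $  — expand S → h L P
step 2: stack=$ P L h  input=h c a $  — match h
step 3: stack=$ P L  input=c a $  — expand L → epsilon
step 4: stack=$ P  input=c a $  — expand P → L c a
step 5: stack=$ a c L  input=c a $  — expand L → epsilon
Stack after step 5: $ a c (top = c).

c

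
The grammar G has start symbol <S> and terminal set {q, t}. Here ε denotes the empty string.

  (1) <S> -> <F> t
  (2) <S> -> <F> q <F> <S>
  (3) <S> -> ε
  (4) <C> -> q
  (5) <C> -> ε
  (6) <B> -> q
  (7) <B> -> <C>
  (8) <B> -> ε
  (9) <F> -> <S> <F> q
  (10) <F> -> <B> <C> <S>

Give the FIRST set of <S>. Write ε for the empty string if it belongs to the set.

FIRST(<C>): from <C>->q we get {q}; from <C>->ε we get {ε}. So FIRST(<C>) = {ε, q}.
FIRST(<B>): from <B>->q we get {q}; from <B>-><C> we get {ε, q}; from <B>->ε we get {ε}. So FIRST(<B>) = {ε, q}.
FIRST(<S>): from <S>-><F> t we get {q, t}; from <S>-><F> q <F> <S> we get {q, t}; from <S>->ε we get {ε}. So FIRST(<S>) = {ε, q, t}.
FIRST(<F>): from <F>-><S> <F> q we get {q, t}; from <F>-><B> <C> <S> we get {ε, q, t}. So FIRST(<F>) = {ε, q, t}.

{ε, q, t}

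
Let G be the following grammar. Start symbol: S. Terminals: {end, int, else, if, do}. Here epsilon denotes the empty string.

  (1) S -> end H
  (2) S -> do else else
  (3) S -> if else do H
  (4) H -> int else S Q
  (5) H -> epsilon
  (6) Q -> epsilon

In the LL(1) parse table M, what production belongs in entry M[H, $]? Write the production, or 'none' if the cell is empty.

FIRST(S): from S->end H we get {end}; from S->do else else we get {do}; from S->if else do H we get {if}. So FIRST(S) = {do, end, if}.
FIRST(H): from H->int else S Q we get {int}; from H->epsilon we get {epsilon}. So FIRST(H) = {epsilon, int}.
FIRST(Q): from Q->epsilon we get {epsilon}. So FIRST(Q) = {epsilon}.
FOLLOW(S) includes $ since S is the start symbol.
FOLLOW(S): in H->int else S Q, S is followed by Q with FIRST {epsilon}; in H->int else S Q, the suffix after S is nullable, so FOLLOW(S) ⊇ FOLLOW(H) = {$}. Thus FOLLOW(S) = {$}.
FOLLOW(H): in S->end H, the suffix after H is empty, so FOLLOW(H) ⊇ FOLLOW(S) = {$}; in S->if else do H, the suffix after H is empty, so FOLLOW(H) ⊇ FOLLOW(S) = {$}. Thus FOLLOW(H) = {$}.
For H -> int else S Q: FIRST(int else S Q) = {int}, so it goes in M[H, t] for t ∈ {int}.
For H -> epsilon: FIRST(epsilon) = {epsilon}, so it goes in M[H, t] for t ∈ {}; since epsilon ∈ FIRST, also for every t ∈ FOLLOW(H) = {$}.

H -> epsilon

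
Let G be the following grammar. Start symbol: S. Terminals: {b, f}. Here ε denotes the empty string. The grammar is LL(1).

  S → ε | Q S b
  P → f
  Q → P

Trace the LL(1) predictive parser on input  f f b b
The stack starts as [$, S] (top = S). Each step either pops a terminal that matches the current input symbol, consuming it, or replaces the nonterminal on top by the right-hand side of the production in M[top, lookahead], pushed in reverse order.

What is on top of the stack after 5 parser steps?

step 1: stack=$ S  input=f f b b $  — expand S → Q S b
step 2: stack=$ b S Q  input=f f b b $  — expand Q → P
step 3: stack=$ b S P  input=f f b b $  — expand P → f
step 4: stack=$ b S f  input=f f b b $  — match f
step 5: stack=$ b S  input=f b b $  — expand S → Q S b
Stack after step 5: $ b b S Q (top = Q).

Q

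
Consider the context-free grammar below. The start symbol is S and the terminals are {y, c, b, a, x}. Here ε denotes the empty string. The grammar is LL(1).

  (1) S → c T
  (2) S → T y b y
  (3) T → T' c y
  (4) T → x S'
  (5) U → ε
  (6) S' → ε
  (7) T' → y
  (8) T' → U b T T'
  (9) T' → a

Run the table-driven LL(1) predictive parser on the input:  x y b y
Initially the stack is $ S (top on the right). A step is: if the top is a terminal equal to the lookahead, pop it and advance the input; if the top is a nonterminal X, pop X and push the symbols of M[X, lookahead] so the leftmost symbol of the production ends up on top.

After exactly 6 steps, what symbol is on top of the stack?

y

step 1: stack=$ S  input=x y b y $  — expand S → T y b y
step 2: stack=$ y b y T  input=x y b y $  — expand T → x S'
step 3: stack=$ y b y S' x  input=x y b y $  — match x
step 4: stack=$ y b y S'  input=y b y $  — expand S' → ε
step 5: stack=$ y b y  input=y b y $  — match y
step 6: stack=$ y b  input=b y $  — match b
Stack after step 6: $ y (top = y).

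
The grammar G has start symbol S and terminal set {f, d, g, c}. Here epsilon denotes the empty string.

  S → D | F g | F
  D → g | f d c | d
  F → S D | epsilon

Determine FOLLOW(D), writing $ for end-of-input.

{$, d, f, g}

FIRST(D): from D→g we get {g}; from D→f d c we get {f}; from D→d we get {d}. So FIRST(D) = {d, f, g}.
FIRST(S): from S→D we get {d, f, g}; from S→F g we get {d, f, g}; from S→F we get {epsilon, d, f, g}. So FIRST(S) = {epsilon, d, f, g}.
FIRST(F): from F→S D we get {d, f, g}; from F→epsilon we get {epsilon}. So FIRST(F) = {epsilon, d, f, g}.
FOLLOW(S) includes $ since S is the start symbol.
FOLLOW(S): in F→S D, S is followed by D with FIRST {d, f, g}. Thus FOLLOW(S) = {$, d, f, g}.
FOLLOW(F): in S→F g, F is followed by g with FIRST {g}; in S→F, the suffix after F is empty, so FOLLOW(F) ⊇ FOLLOW(S) = {$, d, f, g}. Thus FOLLOW(F) = {$, d, f, g}.
FOLLOW(D): in S→D, the suffix after D is empty, so FOLLOW(D) ⊇ FOLLOW(S) = {$, d, f, g}; in F→S D, the suffix after D is empty, so FOLLOW(D) ⊇ FOLLOW(F) = {$, d, f, g}. Thus FOLLOW(D) = {$, d, f, g}.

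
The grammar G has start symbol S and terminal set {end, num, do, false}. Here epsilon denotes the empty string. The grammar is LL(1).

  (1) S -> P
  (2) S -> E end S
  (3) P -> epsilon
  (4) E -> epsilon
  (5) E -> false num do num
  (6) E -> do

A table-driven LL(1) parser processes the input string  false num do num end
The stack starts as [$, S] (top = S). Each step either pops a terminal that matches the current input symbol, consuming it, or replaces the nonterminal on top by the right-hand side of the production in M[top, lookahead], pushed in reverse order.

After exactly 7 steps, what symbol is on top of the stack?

     Stack                     Input                   Action
  1  $ S                       false num do num end $  expand S -> E end S
  2  $ S end E                 false num do num end $  expand E -> false num do num
  3  $ S end num do num false  false num do num end $  match false
  4  $ S end num do num        num do num end $        match num
  5  $ S end num do            do num end $            match do
  6  $ S end num               num end $               match num
  7  $ S end                   end $                   match end
Stack after step 7: $ S (top = S).

S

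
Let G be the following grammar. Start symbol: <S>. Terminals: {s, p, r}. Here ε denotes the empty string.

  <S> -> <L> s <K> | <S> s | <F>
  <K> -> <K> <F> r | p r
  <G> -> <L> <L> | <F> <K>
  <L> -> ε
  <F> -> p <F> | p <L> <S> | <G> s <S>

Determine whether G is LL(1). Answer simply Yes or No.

No

FIRST(<S>) = {p, s}
FIRST(<K>) = {p}
FIRST(<G>) = {ε, p, s}
FIRST(<L>) = {ε}
FIRST(<F>) = {p, s}
FOLLOW(<S>) = {$, p, r, s}
FOLLOW(<K>) = {$, p, r, s}
FOLLOW(<G>) = {s}
FOLLOW(<L>) = {p, s}
FOLLOW(<F>) = {$, p, r, s}
Cell M[<F>, p] receives both <F> -> p <F> and <F> -> p <L> <S> and <F> -> <G> s <S> — the grammar is not LL(1).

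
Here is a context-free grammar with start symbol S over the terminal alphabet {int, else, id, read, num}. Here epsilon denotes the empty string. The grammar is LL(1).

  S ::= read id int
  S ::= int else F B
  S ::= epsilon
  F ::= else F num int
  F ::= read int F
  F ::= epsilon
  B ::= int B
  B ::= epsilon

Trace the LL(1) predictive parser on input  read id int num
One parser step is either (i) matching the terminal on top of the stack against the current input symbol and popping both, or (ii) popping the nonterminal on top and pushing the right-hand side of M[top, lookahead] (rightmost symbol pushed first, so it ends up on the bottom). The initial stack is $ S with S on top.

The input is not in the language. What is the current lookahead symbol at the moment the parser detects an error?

step 1: stack=$ S  input=read id int num $  — expand S ::= read id int
step 2: stack=$ int id read  input=read id int num $  — match read
step 3: stack=$ int id  input=id int num $  — match id
step 4: stack=$ int  input=int num $  — match int
step 5: stack=$  input=num $  — error: stack empty but input remains

num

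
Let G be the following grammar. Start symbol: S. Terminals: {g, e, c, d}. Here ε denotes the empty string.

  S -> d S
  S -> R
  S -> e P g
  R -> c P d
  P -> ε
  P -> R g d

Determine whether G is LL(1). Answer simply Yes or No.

FIRST(S) = {c, d, e}
FIRST(R) = {c}
FIRST(P) = {ε, c}
FOLLOW(S) = {$}
FOLLOW(R) = {$, g}
FOLLOW(P) = {d, g}
Each cell of M receives at most one production.

Yes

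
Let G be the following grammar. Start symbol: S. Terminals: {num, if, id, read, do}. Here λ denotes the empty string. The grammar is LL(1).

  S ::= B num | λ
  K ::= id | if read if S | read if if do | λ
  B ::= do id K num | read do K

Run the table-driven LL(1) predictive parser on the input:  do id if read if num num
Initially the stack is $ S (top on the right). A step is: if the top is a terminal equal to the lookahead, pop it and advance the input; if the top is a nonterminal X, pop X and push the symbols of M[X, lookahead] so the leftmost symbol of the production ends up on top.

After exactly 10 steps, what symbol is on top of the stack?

num

      Stack                   Input                       Action
   1  $ S                     do id if read if num num $  expand S ::= B num
   2  $ num B                 do id if read if num num $  expand B ::= do id K num
   3  $ num num K id do       do id if read if num num $  match do
   4  $ num num K id          id if read if num num $     match id
   5  $ num num K             if read if num num $        expand K ::= if read if S
   6  $ num num S if read if  if read if num num $        match if
   7  $ num num S if read     read if num num $           match read
   8  $ num num S if          if num num $                match if
   9  $ num num S             num num $                   expand S ::= λ
  10  $ num num               num num $                   match num
Stack after step 10: $ num (top = num).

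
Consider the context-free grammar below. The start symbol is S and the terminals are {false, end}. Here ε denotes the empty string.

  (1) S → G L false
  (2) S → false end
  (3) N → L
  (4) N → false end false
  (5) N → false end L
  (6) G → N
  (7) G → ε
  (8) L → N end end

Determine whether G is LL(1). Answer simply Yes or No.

No

FIRST(S) = {false}
FIRST(N) = {false}
FIRST(G) = {ε, false}
FIRST(L) = {false}
FOLLOW(S) = {$}
FOLLOW(N) = {end, false}
FOLLOW(G) = {false}
FOLLOW(L) = {end, false}
Cell M[G, false] receives both G → N and G → ε — the grammar is not LL(1).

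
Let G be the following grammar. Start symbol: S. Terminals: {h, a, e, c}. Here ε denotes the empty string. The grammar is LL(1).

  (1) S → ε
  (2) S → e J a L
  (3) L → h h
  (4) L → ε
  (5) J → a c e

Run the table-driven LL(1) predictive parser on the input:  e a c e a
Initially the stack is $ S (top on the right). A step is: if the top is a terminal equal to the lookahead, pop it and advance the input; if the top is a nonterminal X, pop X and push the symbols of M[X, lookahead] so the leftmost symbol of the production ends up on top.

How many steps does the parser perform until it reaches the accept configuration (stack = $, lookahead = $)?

8

step 1: stack=$ S  input=e a c e a $  — expand S → e J a L
step 2: stack=$ L a J e  input=e a c e a $  — match e
step 3: stack=$ L a J  input=a c e a $  — expand J → a c e
step 4: stack=$ L a e c a  input=a c e a $  — match a
step 5: stack=$ L a e c  input=c e a $  — match c
step 6: stack=$ L a e  input=e a $  — match e
step 7: stack=$ L a  input=a $  — match a
step 8: stack=$ L  input=$  — expand L → ε
Accept reached after 8 steps.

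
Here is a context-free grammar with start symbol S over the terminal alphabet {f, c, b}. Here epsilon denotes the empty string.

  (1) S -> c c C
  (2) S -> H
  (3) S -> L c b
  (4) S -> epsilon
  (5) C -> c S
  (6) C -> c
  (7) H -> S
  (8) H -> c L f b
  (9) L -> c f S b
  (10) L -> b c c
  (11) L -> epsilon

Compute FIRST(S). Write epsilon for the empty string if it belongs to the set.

FIRST(C) = {c}
FIRST(L) = {epsilon, b, c}
FIRST(S) = {epsilon, b, c}  (via H, L c b)
FIRST(H) = {epsilon, b, c}  (via S)

{epsilon, b, c}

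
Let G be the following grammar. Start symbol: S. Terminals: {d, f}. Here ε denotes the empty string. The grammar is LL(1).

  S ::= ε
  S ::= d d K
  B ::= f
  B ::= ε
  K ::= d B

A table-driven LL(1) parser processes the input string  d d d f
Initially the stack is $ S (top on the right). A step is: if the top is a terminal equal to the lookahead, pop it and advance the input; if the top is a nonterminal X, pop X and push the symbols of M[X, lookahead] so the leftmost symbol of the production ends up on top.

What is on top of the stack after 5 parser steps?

B

step 1: stack=$ S  input=d d d f $  — expand S ::= d d K
step 2: stack=$ K d d  input=d d d f $  — match d
step 3: stack=$ K d  input=d d f $  — match d
step 4: stack=$ K  input=d f $  — expand K ::= d B
step 5: stack=$ B d  input=d f $  — match d
Stack after step 5: $ B (top = B).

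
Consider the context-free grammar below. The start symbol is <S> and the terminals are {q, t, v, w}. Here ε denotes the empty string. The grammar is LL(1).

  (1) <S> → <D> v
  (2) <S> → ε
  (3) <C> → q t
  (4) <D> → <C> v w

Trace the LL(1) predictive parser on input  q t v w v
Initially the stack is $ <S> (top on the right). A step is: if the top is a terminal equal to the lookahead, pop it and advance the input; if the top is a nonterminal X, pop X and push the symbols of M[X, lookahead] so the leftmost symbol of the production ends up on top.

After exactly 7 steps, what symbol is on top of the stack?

v

     Stack        Input        Action
  1  $ <S>        q t v w v $  expand <S> → <D> v
  2  $ v <D>      q t v w v $  expand <D> → <C> v w
  3  $ v w v <C>  q t v w v $  expand <C> → q t
  4  $ v w v t q  q t v w v $  match q
  5  $ v w v t    t v w v $    match t
  6  $ v w v      v w v $      match v
  7  $ v w        w v $        match w
Stack after step 7: $ v (top = v).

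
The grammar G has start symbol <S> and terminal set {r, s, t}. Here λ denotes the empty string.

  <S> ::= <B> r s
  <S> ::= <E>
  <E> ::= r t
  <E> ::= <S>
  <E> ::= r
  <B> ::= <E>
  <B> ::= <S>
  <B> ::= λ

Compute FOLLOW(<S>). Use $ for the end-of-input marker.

FIRST(<S>) = {r}  (via <B> r s, <E>)
FIRST(<E>) = {r}  (via <S>)
FIRST(<B>) = {λ, r}  (via <E>, <S>)
FOLLOW(<S>) includes $ since <S> is the start symbol.
FOLLOW(<B>): in <S>::=<B> r s, <B> is followed by r s with FIRST {r}. Thus FOLLOW(<B>) = {r}.
FOLLOW(<S>): in <E>::=<S>, the suffix after <S> is empty, so FOLLOW(<S>) ⊇ FOLLOW(<E>) = {$, r}; in <B>::=<S>, the suffix after <S> is empty, so FOLLOW(<S>) ⊇ FOLLOW(<B>) = {r}. Thus FOLLOW(<S>) = {$, r}.
FOLLOW(<E>): in <S>::=<E>, the suffix after <E> is empty, so FOLLOW(<E>) ⊇ FOLLOW(<S>) = {$, r}; in <B>::=<E>, the suffix after <E> is empty, so FOLLOW(<E>) ⊇ FOLLOW(<B>) = {r}. Thus FOLLOW(<E>) = {$, r}.

{$, r}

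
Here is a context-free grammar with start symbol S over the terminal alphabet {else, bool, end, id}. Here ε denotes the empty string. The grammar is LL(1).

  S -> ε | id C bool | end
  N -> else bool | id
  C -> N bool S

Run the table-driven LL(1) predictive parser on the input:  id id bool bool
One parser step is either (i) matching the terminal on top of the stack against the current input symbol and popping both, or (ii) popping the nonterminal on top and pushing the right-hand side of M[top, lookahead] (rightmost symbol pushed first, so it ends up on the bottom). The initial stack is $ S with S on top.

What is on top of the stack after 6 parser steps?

     Stack             Input              Action
  1  $ S               id id bool bool $  expand S -> id C bool
  2  $ bool C id       id id bool bool $  match id
  3  $ bool C          id bool bool $     expand C -> N bool S
  4  $ bool S bool N   id bool bool $     expand N -> id
  5  $ bool S bool id  id bool bool $     match id
  6  $ bool S bool     bool bool $        match bool
Stack after step 6: $ bool S (top = S).

S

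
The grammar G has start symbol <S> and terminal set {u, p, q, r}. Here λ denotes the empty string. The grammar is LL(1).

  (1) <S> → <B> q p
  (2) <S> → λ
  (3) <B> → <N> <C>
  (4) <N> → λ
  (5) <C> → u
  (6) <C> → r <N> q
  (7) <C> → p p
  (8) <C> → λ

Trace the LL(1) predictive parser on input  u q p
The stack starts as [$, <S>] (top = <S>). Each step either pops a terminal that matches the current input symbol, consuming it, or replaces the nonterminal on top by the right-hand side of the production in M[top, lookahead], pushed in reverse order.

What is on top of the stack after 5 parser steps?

q

     Stack          Input    Action
  1  $ <S>          u q p $  expand <S> → <B> q p
  2  $ p q <B>      u q p $  expand <B> → <N> <C>
  3  $ p q <C> <N>  u q p $  expand <N> → λ
  4  $ p q <C>      u q p $  expand <C> → u
  5  $ p q u        u q p $  match u
Stack after step 5: $ p q (top = q).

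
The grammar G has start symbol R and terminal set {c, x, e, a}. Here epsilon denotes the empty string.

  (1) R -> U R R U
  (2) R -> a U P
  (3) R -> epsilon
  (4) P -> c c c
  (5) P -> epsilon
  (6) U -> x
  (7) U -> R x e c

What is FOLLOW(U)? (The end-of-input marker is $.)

FIRST(P) = {epsilon, c}
FIRST(R) = {epsilon, a, x}  (via U R R U)
FIRST(U) = {a, x}  (via R x e c)
FOLLOW(R) includes $ since R is the start symbol.
FOLLOW(R): in R->U R R U (occurrence 1), R is followed by R U with FIRST {a, x}; in R->U R R U (occurrence 2), R is followed by U with FIRST {a, x}; in U->R x e c, R is followed by x e c with FIRST {x}. Thus FOLLOW(R) = {$, a, x}.
FOLLOW(P): in R->a U P, the suffix after P is empty, so FOLLOW(P) ⊇ FOLLOW(R) = {$, a, x}. Thus FOLLOW(P) = {$, a, x}.
FOLLOW(U): in R->U R R U (occurrence 1), U is followed by R R U with FIRST {a, x}; in R->U R R U (occurrence 2), the suffix after U is empty, so FOLLOW(U) ⊇ FOLLOW(R) = {$, a, x}; in R->a U P, U is followed by P with FIRST {epsilon, c}; in R->a U P, the suffix after U is nullable, so FOLLOW(U) ⊇ FOLLOW(R) = {$, a, x}. Thus FOLLOW(U) = {$, a, c, x}.

{$, a, c, x}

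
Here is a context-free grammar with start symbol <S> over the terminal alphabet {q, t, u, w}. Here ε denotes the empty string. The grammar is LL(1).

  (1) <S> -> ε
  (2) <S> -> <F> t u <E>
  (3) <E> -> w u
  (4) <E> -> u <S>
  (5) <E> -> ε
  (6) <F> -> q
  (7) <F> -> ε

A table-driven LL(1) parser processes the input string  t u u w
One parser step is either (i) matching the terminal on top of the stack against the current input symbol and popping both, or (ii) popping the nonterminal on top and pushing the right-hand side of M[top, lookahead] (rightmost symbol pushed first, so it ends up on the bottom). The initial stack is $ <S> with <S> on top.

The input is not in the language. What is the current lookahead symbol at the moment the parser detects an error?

step 1: stack=$ <S>  input=t u u w $  — expand <S> -> <F> t u <E>
step 2: stack=$ <E> u t <F>  input=t u u w $  — expand <F> -> ε
step 3: stack=$ <E> u t  input=t u u w $  — match t
step 4: stack=$ <E> u  input=u u w $  — match u
step 5: stack=$ <E>  input=u w $  — expand <E> -> u <S>
step 6: stack=$ <S> u  input=u w $  — match u
step 7: stack=$ <S>  input=w $  — error: M[<S>, w] is empty

w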